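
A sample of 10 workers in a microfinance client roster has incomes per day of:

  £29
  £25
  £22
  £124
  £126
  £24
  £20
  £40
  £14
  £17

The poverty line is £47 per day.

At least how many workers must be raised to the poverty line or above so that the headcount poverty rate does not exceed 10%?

7

8 of the 10 workers are poor, so H = 8/10 = 0.800.
A headcount ratio of at most 10% allows at most ⌊0.10 × 10⌋ = 1 poor workers.
So at least 8 − 1 = 7 must be lifted.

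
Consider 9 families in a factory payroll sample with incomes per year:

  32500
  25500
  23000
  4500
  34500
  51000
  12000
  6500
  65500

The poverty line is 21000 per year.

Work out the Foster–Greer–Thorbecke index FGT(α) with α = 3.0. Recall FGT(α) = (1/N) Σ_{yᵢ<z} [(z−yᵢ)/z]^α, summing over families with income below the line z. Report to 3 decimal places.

Poor units: 4500, 6500, 12000 (q = 3 of N = 9).
Gap ratios (z−y)/z: (21000−4500)/21000 = 0.7857; (21000−6500)/21000 = 0.6905; (21000−12000)/21000 = 0.4286.
Raised to α = 3.0: 0.48506; 0.32919; 0.07872.
Sum = 0.892965; FGT(3.0) = 0.892965 / 9 = 0.099.

0.099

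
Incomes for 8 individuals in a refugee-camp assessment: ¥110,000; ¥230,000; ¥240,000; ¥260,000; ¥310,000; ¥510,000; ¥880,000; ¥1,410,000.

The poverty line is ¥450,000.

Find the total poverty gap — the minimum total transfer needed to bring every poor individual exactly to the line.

Below z: ¥110,000, ¥230,000, ¥240,000, ¥260,000, ¥310,000 (q = 5 of N = 8).
Individual gaps: 450000−110000 = 340000; 450000−230000 = 220000; 450000−240000 = 210000; 450000−260000 = 190000; 450000−310000 = 140000.
Aggregate gap = ¥1,100,000.

¥1,100,000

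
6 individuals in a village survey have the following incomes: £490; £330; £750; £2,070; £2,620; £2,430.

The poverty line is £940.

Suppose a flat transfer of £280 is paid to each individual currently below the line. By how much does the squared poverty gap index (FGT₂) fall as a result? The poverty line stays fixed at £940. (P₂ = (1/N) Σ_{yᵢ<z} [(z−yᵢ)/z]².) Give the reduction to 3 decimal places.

Before: below the line — £330, £490, £750; squared poverty gap index (FGT₂) = 0.11519.
After the £280 transfer: below the line — £610, £770; squared poverty gap index (FGT₂) = 0.02599.
Reduction = 0.11519 − 0.02599 = 0.089.

0.089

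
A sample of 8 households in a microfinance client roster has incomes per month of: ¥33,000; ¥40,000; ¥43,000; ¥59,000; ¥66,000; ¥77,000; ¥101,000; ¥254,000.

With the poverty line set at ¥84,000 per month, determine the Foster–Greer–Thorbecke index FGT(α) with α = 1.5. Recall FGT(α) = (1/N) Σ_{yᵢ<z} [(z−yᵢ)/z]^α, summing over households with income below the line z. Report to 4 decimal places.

Incomes under z: ¥33,000, ¥40,000, ¥43,000, ¥59,000, ¥66,000, ¥77,000 (q = 6 of N = 8).
Normalized shortfalls: (84000−33000)/84000 = 0.6071; (84000−40000)/84000 = 0.5238; (84000−43000)/84000 = 0.4881; (84000−59000)/84000 = 0.2976; (84000−66000)/84000 = 0.2143; (84000−77000)/84000 = 0.0833.
Raised to α = 1.5: 0.47308; 0.37911; 0.34100; 0.16236; 0.09920; 0.02406.
Sum = 1.478805; FGT(1.5) = 1.478805 / 8 = 0.1849.

0.1849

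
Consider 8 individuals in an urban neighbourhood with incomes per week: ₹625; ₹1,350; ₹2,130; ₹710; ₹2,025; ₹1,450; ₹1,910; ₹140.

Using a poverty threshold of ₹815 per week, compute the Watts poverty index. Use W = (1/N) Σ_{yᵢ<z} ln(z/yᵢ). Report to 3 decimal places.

Below z: ₹140, ₹625, ₹710 (q = 3 of N = 8).
Log shortfalls: ln(815/140) = 1.7615; ln(815/625) = 0.2654; ln(815/710) = 0.1379.
W = 2.164905 / 8 = 0.271.

0.271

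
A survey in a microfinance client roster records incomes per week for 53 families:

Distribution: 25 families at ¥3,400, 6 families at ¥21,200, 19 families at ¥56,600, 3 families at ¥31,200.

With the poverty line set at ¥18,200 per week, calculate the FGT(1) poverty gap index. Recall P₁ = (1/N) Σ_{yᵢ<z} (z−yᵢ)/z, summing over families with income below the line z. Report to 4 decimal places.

Below the line: 25×¥3,400 (q = 25 of N = 53).
Shortfall ratios: (18200−3400)/18200 = 0.8132 (×25).
Σ = 20.329670. Dividing by the full population N = 53 gives P₁ = 0.3836.

0.3836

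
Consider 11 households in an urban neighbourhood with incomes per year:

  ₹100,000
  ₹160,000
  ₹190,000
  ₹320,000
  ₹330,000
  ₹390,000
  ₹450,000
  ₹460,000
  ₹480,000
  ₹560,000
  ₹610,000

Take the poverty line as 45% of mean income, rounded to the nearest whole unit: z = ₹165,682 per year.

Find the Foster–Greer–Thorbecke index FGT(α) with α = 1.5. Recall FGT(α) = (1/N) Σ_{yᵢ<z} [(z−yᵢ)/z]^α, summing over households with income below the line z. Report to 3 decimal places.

Poor units: ₹100,000, ₹160,000 (q = 2 of N = 11).
Shortfall ratios: (165682−100000)/165682 = 0.3964; (165682−160000)/165682 = 0.0343.
Raised to α = 1.5: 0.24961; 0.00635.
Sum = 0.255958; FGT(1.5) = 0.255958 / 11 = 0.023.

0.023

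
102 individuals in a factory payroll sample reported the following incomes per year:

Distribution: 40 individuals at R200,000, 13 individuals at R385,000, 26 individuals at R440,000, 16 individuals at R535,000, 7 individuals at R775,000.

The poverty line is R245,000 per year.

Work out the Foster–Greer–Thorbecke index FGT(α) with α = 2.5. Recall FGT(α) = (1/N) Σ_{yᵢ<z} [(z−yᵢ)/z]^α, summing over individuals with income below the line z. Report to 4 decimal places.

Poor units: 40×R200,000 (q = 40 of N = 102).
Gap ratios (z−y)/z: (245000−200000)/245000 = 0.1837 (×40).
Raised to α = 2.5: 0.01446 (×40).
Sum = 0.578330; FGT(2.5) = 0.578330 / 102 = 0.0057.

0.0057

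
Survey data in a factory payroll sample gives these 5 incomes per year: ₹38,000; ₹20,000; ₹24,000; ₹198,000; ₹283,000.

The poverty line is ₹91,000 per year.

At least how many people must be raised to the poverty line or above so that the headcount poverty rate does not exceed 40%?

Currently q = 3 of N = 5 are below the line (H = 0.600).
A headcount ratio of at most 40% allows at most ⌊0.40 × 5⌋ = 2 poor people.
So at least 3 − 2 = 1 must be lifted.

1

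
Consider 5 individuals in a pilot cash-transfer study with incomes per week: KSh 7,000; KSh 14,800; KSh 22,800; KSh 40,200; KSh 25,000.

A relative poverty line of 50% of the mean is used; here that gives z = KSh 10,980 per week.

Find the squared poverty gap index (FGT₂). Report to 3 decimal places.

0.026

Incomes under z: KSh 7,000 (q = 1 of N = 5).
Shortfall ratios: (10980−7000)/10980 = 0.3625.
Squared: 0.1314.
Sum = 0.131390; P₂ = 0.131390 / 5 = 0.026.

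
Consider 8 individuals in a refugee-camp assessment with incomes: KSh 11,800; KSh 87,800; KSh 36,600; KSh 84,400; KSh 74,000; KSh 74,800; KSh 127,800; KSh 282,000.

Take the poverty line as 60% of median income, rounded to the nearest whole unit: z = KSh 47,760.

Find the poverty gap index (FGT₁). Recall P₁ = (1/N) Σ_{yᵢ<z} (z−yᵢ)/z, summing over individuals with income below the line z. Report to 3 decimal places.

0.123

Poor units: KSh 11,800, KSh 36,600 (q = 2 of N = 8).
Shortfall ratios: (47760−11800)/47760 = 0.7529; (47760−36600)/47760 = 0.2337.
Sum of shortfalls = 0.986600; P₁ averages over all N: 0.986600 / 8 = 0.123.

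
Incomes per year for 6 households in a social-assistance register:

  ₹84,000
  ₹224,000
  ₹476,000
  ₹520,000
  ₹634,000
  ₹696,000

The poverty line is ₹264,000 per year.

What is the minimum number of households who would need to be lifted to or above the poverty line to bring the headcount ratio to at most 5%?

2 of the 6 households are poor, so H = 2/6 = 0.333.
A headcount ratio of at most 5% allows at most ⌊0.05 × 6⌋ = 0 poor households.
So at least 2 − 0 = 2 must be lifted.

2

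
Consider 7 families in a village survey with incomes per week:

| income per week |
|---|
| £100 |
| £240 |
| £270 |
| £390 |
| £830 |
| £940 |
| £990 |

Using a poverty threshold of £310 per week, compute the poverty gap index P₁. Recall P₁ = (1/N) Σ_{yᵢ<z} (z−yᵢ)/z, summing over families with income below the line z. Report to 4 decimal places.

Poor units: £100, £240, £270 (q = 3 of N = 7).
Gap ratios (z−y)/z: (310−100)/310 = 0.6774; (310−240)/310 = 0.2258; (310−270)/310 = 0.1290.
Sum of shortfalls = 1.032258; P₁ averages over all N: 1.032258 / 7 = 0.1475.

0.1475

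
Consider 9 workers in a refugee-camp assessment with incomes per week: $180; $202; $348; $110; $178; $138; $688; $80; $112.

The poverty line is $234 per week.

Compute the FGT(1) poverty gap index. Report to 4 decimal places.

0.3029

Poor units: $80, $110, $112, $138, $178, $180, $202 (q = 7 of N = 9).
Normalized shortfalls: (234−80)/234 = 0.6581; (234−110)/234 = 0.5299; (234−112)/234 = 0.5214; (234−138)/234 = 0.4103; (234−178)/234 = 0.2393; (234−180)/234 = 0.2308; (234−202)/234 = 0.1368.
Σ = 2.726496. Dividing by the full population N = 9 gives P₁ = 0.3029.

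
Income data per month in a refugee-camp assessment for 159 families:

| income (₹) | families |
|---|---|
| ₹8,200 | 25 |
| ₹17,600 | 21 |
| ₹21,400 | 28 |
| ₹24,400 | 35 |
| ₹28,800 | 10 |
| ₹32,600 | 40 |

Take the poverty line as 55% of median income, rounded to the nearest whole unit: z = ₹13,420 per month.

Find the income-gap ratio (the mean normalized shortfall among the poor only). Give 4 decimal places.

0.3890

Incomes under z: 25×₹8,200 (q = 25 of N = 159).
Relative gaps: 0.3890 (×25); sum = 9.724292.
I averages over the q = 25 poor units only: 9.724292 / 25 = 0.3890.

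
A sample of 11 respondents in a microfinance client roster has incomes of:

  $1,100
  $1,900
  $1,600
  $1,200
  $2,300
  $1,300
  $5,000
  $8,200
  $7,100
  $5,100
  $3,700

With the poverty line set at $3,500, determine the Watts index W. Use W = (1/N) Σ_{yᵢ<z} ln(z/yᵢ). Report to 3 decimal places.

Below the line: $1,100, $1,200, $1,300, $1,600, $1,900, $2,300 (q = 6 of N = 11).
Log gaps: ln(3500/1100) = 1.1575; ln(3500/1200) = 1.0704; ln(3500/1300) = 0.9904; ln(3500/1600) = 0.7828; ln(3500/1900) = 0.6109; ln(3500/2300) = 0.4199.
W = 5.031815 / 11 = 0.457.

0.457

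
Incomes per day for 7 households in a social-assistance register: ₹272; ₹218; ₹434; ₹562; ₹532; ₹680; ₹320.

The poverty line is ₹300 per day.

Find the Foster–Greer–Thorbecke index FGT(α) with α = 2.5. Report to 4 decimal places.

Below the line: ₹218, ₹272 (q = 2 of N = 7).
Gap ratios (z−y)/z: (300−218)/300 = 0.2733; (300−272)/300 = 0.0933.
Raised to α = 2.5: 0.03906; 0.00266.
Sum = 0.041721; FGT(2.5) = 0.041721 / 7 = 0.0060.

0.0060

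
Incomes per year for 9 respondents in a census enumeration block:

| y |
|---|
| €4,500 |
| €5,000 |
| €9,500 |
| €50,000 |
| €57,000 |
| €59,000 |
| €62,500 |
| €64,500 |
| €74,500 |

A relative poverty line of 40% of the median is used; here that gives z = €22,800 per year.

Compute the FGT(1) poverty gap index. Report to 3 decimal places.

0.241

Below z: €4,500, €5,000, €9,500 (q = 3 of N = 9).
Relative gaps: (22800−4500)/22800 = 0.8026; (22800−5000)/22800 = 0.7807; (22800−9500)/22800 = 0.5833.
Σ = 2.166667. Dividing by the full population N = 9 gives P₁ = 0.241.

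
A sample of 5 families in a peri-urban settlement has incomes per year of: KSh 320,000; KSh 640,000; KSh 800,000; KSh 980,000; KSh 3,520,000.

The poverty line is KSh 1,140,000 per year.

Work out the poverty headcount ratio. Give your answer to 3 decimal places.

0.800

4 of the 5 families have income below KSh 1,140,000.
H = 4/5 = 0.800.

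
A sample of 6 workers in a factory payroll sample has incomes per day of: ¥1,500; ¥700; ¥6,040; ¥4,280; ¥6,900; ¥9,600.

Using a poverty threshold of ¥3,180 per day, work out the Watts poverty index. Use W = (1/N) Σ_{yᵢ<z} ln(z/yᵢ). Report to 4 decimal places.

0.3775

Incomes under z: ¥700, ¥1,500 (q = 2 of N = 6).
Log shortfalls: ln(3180/700) = 1.5136; ln(3180/1500) = 0.7514.
W = 2.264972 / 6 = 0.3775.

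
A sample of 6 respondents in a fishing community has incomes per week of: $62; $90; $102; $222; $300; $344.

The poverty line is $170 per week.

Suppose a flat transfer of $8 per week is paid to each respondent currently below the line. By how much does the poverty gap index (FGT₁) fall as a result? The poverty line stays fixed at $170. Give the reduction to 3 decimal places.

0.024

Before: below the line — $62, $90, $102; poverty gap index (FGT₁) = 0.25098.
After the $8 transfer: below the line — $70, $98, $110; poverty gap index (FGT₁) = 0.22745.
Reduction = 0.25098 − 0.22745 = 0.024.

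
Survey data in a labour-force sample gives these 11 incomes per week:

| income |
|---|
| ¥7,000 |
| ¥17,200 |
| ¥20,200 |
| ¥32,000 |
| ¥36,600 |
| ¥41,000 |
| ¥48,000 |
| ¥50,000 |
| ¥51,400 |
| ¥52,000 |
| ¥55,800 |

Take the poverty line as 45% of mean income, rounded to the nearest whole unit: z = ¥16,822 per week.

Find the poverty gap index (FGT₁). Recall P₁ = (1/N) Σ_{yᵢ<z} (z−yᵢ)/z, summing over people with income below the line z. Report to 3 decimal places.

Below the line: ¥7,000 (q = 1 of N = 11).
Gap ratios (z−y)/z: (16822−7000)/16822 = 0.5839.
Sum of shortfalls = 0.583878; P₁ averages over all N: 0.583878 / 11 = 0.053.

0.053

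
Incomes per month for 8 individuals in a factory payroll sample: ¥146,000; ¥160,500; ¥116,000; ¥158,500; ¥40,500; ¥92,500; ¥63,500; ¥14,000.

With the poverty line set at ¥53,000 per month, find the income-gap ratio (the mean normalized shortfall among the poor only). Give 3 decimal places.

Below z: ¥14,000, ¥40,500 (q = 2 of N = 8).
Relative gaps: 0.7358, 0.2358; sum = 0.971698.
I averages over the q = 2 poor units only: 0.971698 / 2 = 0.486.

0.486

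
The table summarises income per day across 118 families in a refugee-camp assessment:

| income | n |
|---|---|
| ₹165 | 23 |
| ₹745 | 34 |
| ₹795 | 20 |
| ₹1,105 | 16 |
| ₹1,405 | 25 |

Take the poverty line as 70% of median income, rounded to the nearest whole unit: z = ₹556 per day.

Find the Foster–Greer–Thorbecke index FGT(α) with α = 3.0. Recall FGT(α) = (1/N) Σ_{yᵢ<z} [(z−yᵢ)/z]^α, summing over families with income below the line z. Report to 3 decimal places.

Poor units: 23×₹165 (q = 23 of N = 118).
Relative gaps: (556−165)/556 = 0.7032 (×23).
Raised to α = 3.0: 0.34778 (×23).
Sum = 7.998964; FGT(3.0) = 7.998964 / 118 = 0.068.

0.068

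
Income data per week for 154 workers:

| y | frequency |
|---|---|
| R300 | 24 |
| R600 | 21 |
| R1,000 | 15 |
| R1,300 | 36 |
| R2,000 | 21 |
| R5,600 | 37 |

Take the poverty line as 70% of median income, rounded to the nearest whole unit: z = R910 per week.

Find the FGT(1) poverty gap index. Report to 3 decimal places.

Poor units: 24×R300, 21×R600 (q = 45 of N = 154).
Shortfall ratios: (910−300)/910 = 0.6703 (×24); (910−600)/910 = 0.3407 (×21).
Sum of shortfalls = 23.241758; P₁ averages over all N: 23.241758 / 154 = 0.151.

0.151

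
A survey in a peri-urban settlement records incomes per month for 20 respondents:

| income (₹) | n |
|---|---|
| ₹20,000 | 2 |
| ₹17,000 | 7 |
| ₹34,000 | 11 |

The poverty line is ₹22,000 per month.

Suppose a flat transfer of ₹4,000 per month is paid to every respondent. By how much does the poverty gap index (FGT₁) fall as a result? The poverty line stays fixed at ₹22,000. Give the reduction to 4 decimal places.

Before: below the line — 7×₹17,000, 2×₹20,000; poverty gap index (FGT₁) = 0.088636.
After the ₹4,000 transfer: below the line — 7×₹21,000; poverty gap index (FGT₁) = 0.015909.
Reduction = 0.088636 − 0.015909 = 0.0727.

0.0727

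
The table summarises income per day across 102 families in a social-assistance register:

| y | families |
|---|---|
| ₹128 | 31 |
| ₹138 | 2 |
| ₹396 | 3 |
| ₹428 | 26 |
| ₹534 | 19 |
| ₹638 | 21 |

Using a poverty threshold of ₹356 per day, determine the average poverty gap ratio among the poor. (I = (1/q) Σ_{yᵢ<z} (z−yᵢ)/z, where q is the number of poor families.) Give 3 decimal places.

0.639

Incomes under z: 31×₹128, 2×₹138 (q = 33 of N = 102).
Shortfall ratios (z−y)/z: 0.6404 (×31), 0.6124 (×2); sum = 21.078652.
I averages over the q = 33 poor units only: 21.078652 / 33 = 0.639.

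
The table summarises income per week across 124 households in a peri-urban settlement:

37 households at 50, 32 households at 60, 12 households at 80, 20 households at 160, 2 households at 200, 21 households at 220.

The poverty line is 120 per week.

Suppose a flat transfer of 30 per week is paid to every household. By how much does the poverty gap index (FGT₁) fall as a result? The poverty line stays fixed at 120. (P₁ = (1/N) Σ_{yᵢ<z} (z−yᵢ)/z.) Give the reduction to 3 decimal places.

0.163

Before: below the line — 37×50, 32×60, 12×80; poverty gap index (FGT₁) = 0.33535.
After the 30 transfer: below the line — 37×80, 32×90, 12×110; poverty gap index (FGT₁) = 0.17204.
Reduction = 0.33535 − 0.17204 = 0.163.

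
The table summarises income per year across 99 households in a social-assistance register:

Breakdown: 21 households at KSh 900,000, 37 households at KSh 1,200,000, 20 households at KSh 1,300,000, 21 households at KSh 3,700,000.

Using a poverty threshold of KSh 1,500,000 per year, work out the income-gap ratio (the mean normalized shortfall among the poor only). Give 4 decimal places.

Below z: 21×KSh 900,000, 37×KSh 1,200,000, 20×KSh 1,300,000 (q = 78 of N = 99).
Shortfall ratios (z−y)/z: 0.4000 (×21), 0.2000 (×37), 0.1333 (×20); sum = 18.466667.
I averages over the q = 78 poor units only: 18.466667 / 78 = 0.2368.

0.2368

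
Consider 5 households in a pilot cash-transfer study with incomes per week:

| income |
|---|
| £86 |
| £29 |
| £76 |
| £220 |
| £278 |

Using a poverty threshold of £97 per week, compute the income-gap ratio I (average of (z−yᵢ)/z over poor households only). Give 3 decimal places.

0.344

Below the line: £29, £76, £86 (q = 3 of N = 5).
Relative gaps: 0.7010, 0.2165, 0.1134; sum = 1.030928.
The income-gap ratio divides by q (the poor only): 1.030928 / 3 = 0.344.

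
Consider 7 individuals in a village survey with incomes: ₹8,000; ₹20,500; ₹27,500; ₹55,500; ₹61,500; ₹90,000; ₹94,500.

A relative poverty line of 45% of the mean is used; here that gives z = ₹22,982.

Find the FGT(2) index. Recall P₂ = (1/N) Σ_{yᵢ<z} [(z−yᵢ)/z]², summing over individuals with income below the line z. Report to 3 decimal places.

0.062

Incomes under z: ₹8,000, ₹20,500 (q = 2 of N = 7).
Shortfall ratios: (22982−8000)/22982 = 0.6519; (22982−20500)/22982 = 0.1080.
Squared: 0.4250; 0.0117.
Sum = 0.436639; P₂ = 0.436639 / 7 = 0.062.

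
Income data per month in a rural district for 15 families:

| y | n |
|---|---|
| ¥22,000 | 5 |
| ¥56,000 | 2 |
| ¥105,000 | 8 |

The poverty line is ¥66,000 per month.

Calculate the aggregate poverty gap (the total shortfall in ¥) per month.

¥240,000

Incomes under z: 5×¥22,000, 2×¥56,000 (q = 7 of N = 15).
Individual gaps: 5×(66000−22000) = 220000; 2×(66000−56000) = 20000.
Aggregate gap = ¥240,000.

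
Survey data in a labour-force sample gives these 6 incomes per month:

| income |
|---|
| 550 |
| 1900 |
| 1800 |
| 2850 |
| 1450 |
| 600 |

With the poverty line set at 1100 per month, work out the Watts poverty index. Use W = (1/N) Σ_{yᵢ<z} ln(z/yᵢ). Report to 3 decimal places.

0.217

Incomes under z: 550, 600 (q = 2 of N = 6).
Log shortfalls: ln(1100/550) = 0.6931; ln(1100/600) = 0.6061.
W = 1.299283 / 6 = 0.217.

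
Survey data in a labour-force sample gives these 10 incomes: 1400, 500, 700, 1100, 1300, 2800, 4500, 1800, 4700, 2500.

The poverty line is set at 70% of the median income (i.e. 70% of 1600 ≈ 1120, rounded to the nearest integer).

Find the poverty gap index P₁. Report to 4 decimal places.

Poor units: 500, 700, 1100 (q = 3 of N = 10).
Normalized shortfalls: (1120−500)/1120 = 0.5536; (1120−700)/1120 = 0.3750; (1120−1100)/1120 = 0.0179.
Σ = 0.946429. Dividing by the full population N = 10 gives P₁ = 0.0946.

0.0946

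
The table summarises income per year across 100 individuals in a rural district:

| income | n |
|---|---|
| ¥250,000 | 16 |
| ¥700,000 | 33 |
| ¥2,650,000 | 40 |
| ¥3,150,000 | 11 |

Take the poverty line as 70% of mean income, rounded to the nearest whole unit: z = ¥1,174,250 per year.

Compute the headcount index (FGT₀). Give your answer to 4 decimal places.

49 of the 100 individuals have income below ¥1,174,250.
H = 49/100 = 0.4900.

0.4900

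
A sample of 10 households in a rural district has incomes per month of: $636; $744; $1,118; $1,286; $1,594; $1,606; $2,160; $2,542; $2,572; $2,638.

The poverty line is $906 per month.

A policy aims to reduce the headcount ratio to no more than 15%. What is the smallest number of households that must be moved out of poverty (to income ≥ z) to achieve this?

1

Currently q = 2 of N = 10 are below the line (H = 0.200).
A headcount ratio of at most 15% allows at most ⌊0.15 × 10⌋ = 1 poor households.
So at least 2 − 1 = 1 must be lifted.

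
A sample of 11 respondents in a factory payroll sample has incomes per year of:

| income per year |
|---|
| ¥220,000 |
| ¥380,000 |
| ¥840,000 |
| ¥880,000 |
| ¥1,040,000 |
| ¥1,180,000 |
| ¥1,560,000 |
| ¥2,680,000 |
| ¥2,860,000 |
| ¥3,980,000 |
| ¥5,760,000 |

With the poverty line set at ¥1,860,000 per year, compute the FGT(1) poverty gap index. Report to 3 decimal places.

0.338

Below z: ¥220,000, ¥380,000, ¥840,000, ¥880,000, ¥1,040,000, ¥1,180,000, ¥1,560,000 (q = 7 of N = 11).
Shortfall ratios: (1860000−220000)/1860000 = 0.8817; (1860000−380000)/1860000 = 0.7957; (1860000−840000)/1860000 = 0.5484; (1860000−880000)/1860000 = 0.5269; (1860000−1040000)/1860000 = 0.4409; (1860000−1180000)/1860000 = 0.3656; (1860000−1560000)/1860000 = 0.1613.
Σ = 3.720430. Dividing by the full population N = 11 gives P₁ = 0.338.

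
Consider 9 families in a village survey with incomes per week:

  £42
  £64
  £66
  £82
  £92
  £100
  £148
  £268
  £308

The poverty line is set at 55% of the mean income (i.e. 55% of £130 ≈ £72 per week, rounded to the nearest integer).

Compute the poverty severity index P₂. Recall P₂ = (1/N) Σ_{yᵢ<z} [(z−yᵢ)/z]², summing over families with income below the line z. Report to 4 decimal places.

Incomes under z: £42, £64, £66 (q = 3 of N = 9).
Relative gaps: (72−42)/72 = 0.4167; (72−64)/72 = 0.1111; (72−66)/72 = 0.0833.
Squared: 0.1736; 0.0123; 0.0069.
Sum = 0.192901; P₂ = 0.192901 / 9 = 0.0214.

0.0214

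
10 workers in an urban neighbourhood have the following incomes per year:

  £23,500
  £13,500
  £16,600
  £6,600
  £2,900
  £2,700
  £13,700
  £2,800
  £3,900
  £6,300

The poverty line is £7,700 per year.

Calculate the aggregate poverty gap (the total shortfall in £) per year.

£21,000

Below the line: £2,700, £2,800, £2,900, £3,900, £6,300, £6,600 (q = 6 of N = 10).
Individual gaps: 7700−2700 = 5000; 7700−2800 = 4900; 7700−2900 = 4800; 7700−3900 = 3800; 7700−6300 = 1400; 7700−6600 = 1100.
Aggregate gap = £21,000.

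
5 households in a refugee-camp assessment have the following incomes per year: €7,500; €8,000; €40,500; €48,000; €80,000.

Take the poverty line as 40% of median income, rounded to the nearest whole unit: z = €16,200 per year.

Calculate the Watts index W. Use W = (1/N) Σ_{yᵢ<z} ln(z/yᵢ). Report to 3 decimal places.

Poor units: €7,500, €8,000 (q = 2 of N = 5).
Log gaps: ln(16200/7500) = 0.7701; ln(16200/8000) = 0.7056.
W = 1.475678 / 5 = 0.295.

0.295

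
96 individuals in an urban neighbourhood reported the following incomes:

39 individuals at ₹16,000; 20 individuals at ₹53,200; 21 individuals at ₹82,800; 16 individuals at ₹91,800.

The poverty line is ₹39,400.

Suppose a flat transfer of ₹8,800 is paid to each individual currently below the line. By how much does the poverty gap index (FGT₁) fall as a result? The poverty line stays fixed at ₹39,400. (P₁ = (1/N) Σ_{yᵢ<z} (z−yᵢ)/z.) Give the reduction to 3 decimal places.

0.091

Before: below the line — 39×₹16,000; poverty gap index (FGT₁) = 0.24128.
After the ₹8,800 transfer: below the line — 39×₹24,800; poverty gap index (FGT₁) = 0.15054.
Reduction = 0.24128 − 0.15054 = 0.091.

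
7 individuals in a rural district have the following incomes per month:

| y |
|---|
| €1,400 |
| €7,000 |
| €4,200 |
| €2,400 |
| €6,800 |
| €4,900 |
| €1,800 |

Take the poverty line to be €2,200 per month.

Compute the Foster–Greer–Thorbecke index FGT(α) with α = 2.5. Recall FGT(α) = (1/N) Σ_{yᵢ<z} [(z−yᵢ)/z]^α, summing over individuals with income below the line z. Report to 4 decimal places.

Poor units: €1,400, €1,800 (q = 2 of N = 7).
Normalized shortfalls: (2200−1400)/2200 = 0.3636; (2200−1800)/2200 = 0.1818.
Raised to α = 2.5: 0.07974; 0.01410.
Sum = 0.093834; FGT(2.5) = 0.093834 / 7 = 0.0134.

0.0134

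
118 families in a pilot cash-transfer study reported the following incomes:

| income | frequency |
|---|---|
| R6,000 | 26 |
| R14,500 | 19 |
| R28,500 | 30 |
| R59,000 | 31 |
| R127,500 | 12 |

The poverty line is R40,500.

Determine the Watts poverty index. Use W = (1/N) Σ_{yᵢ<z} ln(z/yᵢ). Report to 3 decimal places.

Below z: 26×R6,000, 19×R14,500, 30×R28,500 (q = 75 of N = 118).
Log shortfalls: ln(40500/6000) = 1.9095 (×26); ln(40500/14500) = 1.0272 (×19); ln(40500/28500) = 0.3514 (×30).
W = 79.705955 / 118 = 0.675.

0.675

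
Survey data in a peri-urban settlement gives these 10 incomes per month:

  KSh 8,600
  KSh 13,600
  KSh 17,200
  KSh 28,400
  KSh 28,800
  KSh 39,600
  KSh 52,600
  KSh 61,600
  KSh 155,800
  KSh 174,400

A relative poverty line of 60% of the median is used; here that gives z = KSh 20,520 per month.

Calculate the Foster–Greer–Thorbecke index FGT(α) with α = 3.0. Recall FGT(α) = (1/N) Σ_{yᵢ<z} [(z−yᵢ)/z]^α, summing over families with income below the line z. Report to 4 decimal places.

0.0239

Below z: KSh 8,600, KSh 13,600, KSh 17,200 (q = 3 of N = 10).
Shortfall ratios: (20520−8600)/20520 = 0.5809; (20520−13600)/20520 = 0.3372; (20520−17200)/20520 = 0.1618.
Raised to α = 3.0: 0.19602; 0.03835; 0.00424.
Sum = 0.238605; FGT(3.0) = 0.238605 / 10 = 0.0239.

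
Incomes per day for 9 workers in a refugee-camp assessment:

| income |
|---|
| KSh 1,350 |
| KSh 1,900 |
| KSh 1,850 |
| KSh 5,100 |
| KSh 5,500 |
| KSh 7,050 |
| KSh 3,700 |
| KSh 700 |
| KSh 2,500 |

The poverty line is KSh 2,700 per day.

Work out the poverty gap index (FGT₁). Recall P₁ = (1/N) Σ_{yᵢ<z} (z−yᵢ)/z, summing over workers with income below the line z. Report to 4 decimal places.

0.2140

Below z: KSh 700, KSh 1,350, KSh 1,850, KSh 1,900, KSh 2,500 (q = 5 of N = 9).
Normalized shortfalls: (2700−700)/2700 = 0.7407; (2700−1350)/2700 = 0.5000; (2700−1850)/2700 = 0.3148; (2700−1900)/2700 = 0.2963; (2700−2500)/2700 = 0.0741.
Σ = 1.925926. Dividing by the full population N = 9 gives P₁ = 0.2140.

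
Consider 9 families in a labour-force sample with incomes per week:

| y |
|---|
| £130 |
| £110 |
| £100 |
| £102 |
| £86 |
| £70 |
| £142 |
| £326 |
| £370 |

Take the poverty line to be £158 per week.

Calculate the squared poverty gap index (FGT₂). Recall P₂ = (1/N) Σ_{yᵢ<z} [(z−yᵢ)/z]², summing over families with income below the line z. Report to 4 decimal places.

Incomes under z: £70, £86, £100, £102, £110, £130, £142 (q = 7 of N = 9).
Relative gaps: (158−70)/158 = 0.5570; (158−86)/158 = 0.4557; (158−100)/158 = 0.3671; (158−102)/158 = 0.3544; (158−110)/158 = 0.3038; (158−130)/158 = 0.1772; (158−142)/158 = 0.1013.
Squared: 0.3102; 0.2077; 0.1348; 0.1256; 0.0923; 0.0314; 0.0103.
Sum = 0.912194; P₂ = 0.912194 / 9 = 0.1014.

0.1014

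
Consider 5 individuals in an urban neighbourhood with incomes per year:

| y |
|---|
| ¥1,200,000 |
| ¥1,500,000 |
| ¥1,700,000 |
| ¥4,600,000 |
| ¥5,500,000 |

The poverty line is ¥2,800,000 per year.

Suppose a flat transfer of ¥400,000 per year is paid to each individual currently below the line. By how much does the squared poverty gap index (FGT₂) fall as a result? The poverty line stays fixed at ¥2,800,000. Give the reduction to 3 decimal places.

Before: below the line — ¥1,200,000, ¥1,500,000, ¥1,700,000; squared poverty gap index (FGT₂) = 0.13929.
After the ¥400,000 transfer: below the line — ¥1,600,000, ¥1,900,000, ¥2,100,000; squared poverty gap index (FGT₂) = 0.06990.
Reduction = 0.13929 − 0.06990 = 0.069.

0.069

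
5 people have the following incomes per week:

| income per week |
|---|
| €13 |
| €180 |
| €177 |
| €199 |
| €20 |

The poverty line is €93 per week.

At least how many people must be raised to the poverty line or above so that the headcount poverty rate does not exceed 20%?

1

Currently q = 2 of N = 5 are below the line (H = 0.400).
A headcount ratio of at most 20% allows at most ⌊0.20 × 5⌋ = 1 poor people.
So at least 2 − 1 = 1 must be lifted.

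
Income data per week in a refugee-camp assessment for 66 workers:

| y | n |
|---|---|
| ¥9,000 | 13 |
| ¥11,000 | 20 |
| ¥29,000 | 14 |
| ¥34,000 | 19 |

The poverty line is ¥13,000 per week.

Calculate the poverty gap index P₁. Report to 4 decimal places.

Incomes under z: 13×¥9,000, 20×¥11,000 (q = 33 of N = 66).
Gap ratios (z−y)/z: (13000−9000)/13000 = 0.3077 (×13); (13000−11000)/13000 = 0.1538 (×20).
Σ = 7.076923. Dividing by the full population N = 66 gives P₁ = 0.1072.

0.1072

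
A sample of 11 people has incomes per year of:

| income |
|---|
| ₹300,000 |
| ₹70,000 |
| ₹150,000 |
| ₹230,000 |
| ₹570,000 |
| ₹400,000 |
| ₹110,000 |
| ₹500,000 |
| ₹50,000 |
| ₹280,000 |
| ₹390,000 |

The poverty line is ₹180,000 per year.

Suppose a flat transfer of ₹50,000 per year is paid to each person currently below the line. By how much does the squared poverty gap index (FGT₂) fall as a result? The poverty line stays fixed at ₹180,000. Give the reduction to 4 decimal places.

Before: below the line — ₹50,000, ₹70,000, ₹110,000, ₹150,000; squared poverty gap index (FGT₂) = 0.097643.
After the ₹50,000 transfer: below the line — ₹100,000, ₹120,000, ₹160,000; squared poverty gap index (FGT₂) = 0.029181.
Reduction = 0.097643 − 0.029181 = 0.0685.

0.0685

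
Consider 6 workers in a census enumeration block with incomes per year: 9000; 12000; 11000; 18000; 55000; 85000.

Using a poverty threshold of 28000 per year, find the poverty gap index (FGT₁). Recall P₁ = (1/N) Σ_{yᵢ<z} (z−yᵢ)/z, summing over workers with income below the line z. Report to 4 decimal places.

0.3690

Incomes under z: 9000, 11000, 12000, 18000 (q = 4 of N = 6).
Shortfall ratios: (28000−9000)/28000 = 0.6786; (28000−11000)/28000 = 0.6071; (28000−12000)/28000 = 0.5714; (28000−18000)/28000 = 0.3571.
Sum of shortfalls = 2.214286; P₁ averages over all N: 2.214286 / 6 = 0.3690.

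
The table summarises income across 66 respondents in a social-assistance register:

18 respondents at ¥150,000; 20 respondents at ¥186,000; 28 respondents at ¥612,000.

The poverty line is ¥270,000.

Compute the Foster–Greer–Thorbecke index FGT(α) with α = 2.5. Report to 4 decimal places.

Poor units: 18×¥150,000, 20×¥186,000 (q = 38 of N = 66).
Normalized shortfalls: (270000−150000)/270000 = 0.4444 (×18); (270000−186000)/270000 = 0.3111 (×20).
Raised to α = 2.5: 0.13169 (×18); 0.05399 (×20).
Sum = 3.450109; FGT(2.5) = 3.450109 / 66 = 0.0523.

0.0523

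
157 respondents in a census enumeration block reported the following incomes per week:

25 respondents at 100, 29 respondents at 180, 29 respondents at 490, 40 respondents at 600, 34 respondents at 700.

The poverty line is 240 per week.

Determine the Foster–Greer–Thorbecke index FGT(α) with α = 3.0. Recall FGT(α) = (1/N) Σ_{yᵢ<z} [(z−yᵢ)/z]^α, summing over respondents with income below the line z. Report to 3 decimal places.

Incomes under z: 25×100, 29×180 (q = 54 of N = 157).
Gap ratios (z−y)/z: (240−100)/240 = 0.5833 (×25); (240−180)/240 = 0.2500 (×29).
Raised to α = 3.0: 0.19850 (×25); 0.01562 (×29).
Sum = 5.415509; FGT(3.0) = 5.415509 / 157 = 0.034.

0.034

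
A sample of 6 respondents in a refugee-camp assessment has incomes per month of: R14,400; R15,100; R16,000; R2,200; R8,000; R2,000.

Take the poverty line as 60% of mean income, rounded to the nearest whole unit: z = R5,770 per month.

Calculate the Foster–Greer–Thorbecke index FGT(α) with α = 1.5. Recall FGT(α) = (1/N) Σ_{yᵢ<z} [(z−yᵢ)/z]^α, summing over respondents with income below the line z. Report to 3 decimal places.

Below z: R2,000, R2,200 (q = 2 of N = 6).
Relative gaps: (5770−2000)/5770 = 0.6534; (5770−2200)/5770 = 0.6187.
Raised to α = 1.5: 0.52814; 0.48667.
Sum = 1.014814; FGT(1.5) = 1.014814 / 6 = 0.169.

0.169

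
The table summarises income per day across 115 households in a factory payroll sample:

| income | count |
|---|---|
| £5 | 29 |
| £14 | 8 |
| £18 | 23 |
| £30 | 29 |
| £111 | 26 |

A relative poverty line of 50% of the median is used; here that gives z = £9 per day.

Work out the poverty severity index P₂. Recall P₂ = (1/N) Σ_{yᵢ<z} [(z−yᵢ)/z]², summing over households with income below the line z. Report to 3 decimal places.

Incomes under z: 29×£5 (q = 29 of N = 115).
Normalized shortfalls: (9−5)/9 = 0.4444 (×29).
Squared: 0.1975 (×29).
Sum = 5.728395; P₂ = 5.728395 / 115 = 0.050.

0.050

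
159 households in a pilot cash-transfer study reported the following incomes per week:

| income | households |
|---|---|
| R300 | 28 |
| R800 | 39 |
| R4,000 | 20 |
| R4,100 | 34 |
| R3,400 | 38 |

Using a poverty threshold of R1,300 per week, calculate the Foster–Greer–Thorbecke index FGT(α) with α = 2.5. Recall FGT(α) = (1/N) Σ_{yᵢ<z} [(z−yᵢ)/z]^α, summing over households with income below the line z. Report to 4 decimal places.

Below the line: 28×R300, 39×R800 (q = 67 of N = 159).
Relative gaps: (1300−300)/1300 = 0.7692 (×28); (1300−800)/1300 = 0.3846 (×39).
Raised to α = 2.5: 0.51897 (×28); 0.09174 (×39).
Sum = 18.109064; FGT(2.5) = 18.109064 / 159 = 0.1139.

0.1139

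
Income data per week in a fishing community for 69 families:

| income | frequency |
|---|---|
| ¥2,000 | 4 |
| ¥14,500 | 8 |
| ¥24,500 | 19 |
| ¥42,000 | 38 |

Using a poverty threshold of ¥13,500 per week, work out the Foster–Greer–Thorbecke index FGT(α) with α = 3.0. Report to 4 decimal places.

Poor units: 4×¥2,000 (q = 4 of N = 69).
Gap ratios (z−y)/z: (13500−2000)/13500 = 0.8519 (×4).
Raised to α = 3.0: 0.61815 (×4).
Sum = 2.472591; FGT(3.0) = 2.472591 / 69 = 0.0358.

0.0358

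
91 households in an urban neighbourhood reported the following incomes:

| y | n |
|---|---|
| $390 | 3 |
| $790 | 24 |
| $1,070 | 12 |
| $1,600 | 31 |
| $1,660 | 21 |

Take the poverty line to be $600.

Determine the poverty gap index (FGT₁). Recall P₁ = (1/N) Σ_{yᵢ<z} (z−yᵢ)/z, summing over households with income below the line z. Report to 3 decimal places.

Incomes under z: 3×$390 (q = 3 of N = 91).
Normalized shortfalls: (600−390)/600 = 0.3500 (×3).
Sum of shortfalls = 1.050000; P₁ averages over all N: 1.050000 / 91 = 0.012.

0.012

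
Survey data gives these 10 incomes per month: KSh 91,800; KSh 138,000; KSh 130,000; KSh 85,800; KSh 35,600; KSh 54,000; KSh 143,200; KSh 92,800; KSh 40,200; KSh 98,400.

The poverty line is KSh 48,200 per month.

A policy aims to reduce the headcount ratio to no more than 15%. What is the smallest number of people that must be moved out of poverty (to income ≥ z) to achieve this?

2 of the 10 people are poor, so H = 2/10 = 0.200.
A headcount ratio of at most 15% allows at most ⌊0.15 × 10⌋ = 1 poor people.
So at least 2 − 1 = 1 must be lifted.

1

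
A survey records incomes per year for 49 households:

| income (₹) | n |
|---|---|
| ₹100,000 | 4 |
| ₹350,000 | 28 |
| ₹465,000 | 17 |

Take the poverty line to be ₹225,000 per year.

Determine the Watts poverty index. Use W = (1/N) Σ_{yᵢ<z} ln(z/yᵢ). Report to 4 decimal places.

Incomes under z: 4×₹100,000 (q = 4 of N = 49).
Log gaps: ln(225000/100000) = 0.8109 (×4).
W = 3.243721 / 49 = 0.0662.

0.0662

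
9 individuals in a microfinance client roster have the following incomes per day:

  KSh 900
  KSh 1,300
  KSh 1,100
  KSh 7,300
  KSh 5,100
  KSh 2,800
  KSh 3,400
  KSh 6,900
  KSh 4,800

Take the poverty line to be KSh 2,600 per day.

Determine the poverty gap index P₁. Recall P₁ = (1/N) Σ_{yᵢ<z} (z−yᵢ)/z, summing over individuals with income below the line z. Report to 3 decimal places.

Incomes under z: KSh 900, KSh 1,100, KSh 1,300 (q = 3 of N = 9).
Shortfall ratios: (2600−900)/2600 = 0.6538; (2600−1100)/2600 = 0.5769; (2600−1300)/2600 = 0.5000.
Sum of shortfalls = 1.730769; P₁ averages over all N: 1.730769 / 9 = 0.192.

0.192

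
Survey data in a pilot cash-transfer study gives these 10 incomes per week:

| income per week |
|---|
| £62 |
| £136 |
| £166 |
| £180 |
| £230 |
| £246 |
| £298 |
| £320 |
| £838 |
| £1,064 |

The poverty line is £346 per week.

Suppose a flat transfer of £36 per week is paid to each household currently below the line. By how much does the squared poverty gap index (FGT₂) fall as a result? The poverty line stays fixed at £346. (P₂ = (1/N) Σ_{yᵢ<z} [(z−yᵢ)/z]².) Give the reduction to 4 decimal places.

0.0594

Before: below the line — £62, £136, £166, £180, £230, £246, £298, £320; squared poverty gap index (FGT₂) = 0.176374.
After the £36 transfer: below the line — £98, £172, £202, £216, £266, £282, £334; squared poverty gap index (FGT₂) = 0.116990.
Reduction = 0.176374 − 0.116990 = 0.0594.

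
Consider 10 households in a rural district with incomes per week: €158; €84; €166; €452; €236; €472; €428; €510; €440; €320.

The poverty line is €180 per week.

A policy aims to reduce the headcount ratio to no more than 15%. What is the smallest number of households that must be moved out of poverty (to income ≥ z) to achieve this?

2

3 of the 10 households are poor, so H = 3/10 = 0.300.
A headcount ratio of at most 15% allows at most ⌊0.15 × 10⌋ = 1 poor households.
So at least 3 − 1 = 2 must be lifted.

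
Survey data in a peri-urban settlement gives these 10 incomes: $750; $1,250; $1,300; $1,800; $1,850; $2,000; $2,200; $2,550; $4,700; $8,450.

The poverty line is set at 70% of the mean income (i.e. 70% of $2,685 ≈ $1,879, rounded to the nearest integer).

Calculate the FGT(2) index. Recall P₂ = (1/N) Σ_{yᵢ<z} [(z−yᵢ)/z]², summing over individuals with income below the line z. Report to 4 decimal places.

0.0570

Incomes under z: $750, $1,250, $1,300, $1,800, $1,850 (q = 5 of N = 10).
Gap ratios (z−y)/z: (1879−750)/1879 = 0.6009; (1879−1250)/1879 = 0.3348; (1879−1300)/1879 = 0.3081; (1879−1800)/1879 = 0.0420; (1879−1850)/1879 = 0.0154.
Squared: 0.3610; 0.1121; 0.0950; 0.0018; 0.0002.
Sum = 0.570040; P₂ = 0.570040 / 10 = 0.0570.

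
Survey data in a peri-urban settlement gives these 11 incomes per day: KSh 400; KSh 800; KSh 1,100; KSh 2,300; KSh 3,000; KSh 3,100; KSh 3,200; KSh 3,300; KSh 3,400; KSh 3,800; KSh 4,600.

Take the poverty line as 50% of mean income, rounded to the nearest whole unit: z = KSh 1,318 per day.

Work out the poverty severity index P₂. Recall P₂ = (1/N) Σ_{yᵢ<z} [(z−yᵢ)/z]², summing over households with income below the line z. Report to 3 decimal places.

Below the line: KSh 400, KSh 800, KSh 1,100 (q = 3 of N = 11).
Shortfall ratios: (1318−400)/1318 = 0.6965; (1318−800)/1318 = 0.3930; (1318−1100)/1318 = 0.1654.
Squared: 0.4851; 0.1545; 0.0274.
Sum = 0.666948; P₂ = 0.666948 / 11 = 0.061.

0.061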